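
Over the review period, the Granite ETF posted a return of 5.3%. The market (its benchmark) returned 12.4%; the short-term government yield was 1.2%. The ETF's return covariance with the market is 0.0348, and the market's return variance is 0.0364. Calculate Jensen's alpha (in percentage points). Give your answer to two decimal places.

β = Cov / Var = 0.0348 / 0.0364 = 0.9560
E[R] = Rf + β(Rm − Rf) = 1.2% + 0.9560 × (12.4% − 1.2%) = 11.9072%
α = Rp − E[R] = 5.3% − 11.9072% = -6.6072

-6.61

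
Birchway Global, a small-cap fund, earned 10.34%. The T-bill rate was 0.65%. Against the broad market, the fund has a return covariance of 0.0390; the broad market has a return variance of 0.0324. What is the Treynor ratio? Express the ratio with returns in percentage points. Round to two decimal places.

β = Cov / Var = 0.0390 / 0.0324 = 1.2037
Treynor = (Rp − Rf) / β = (10.34% − 0.65%) / 1.2037 = 9.69 / 1.2037 = 8.0502

8.05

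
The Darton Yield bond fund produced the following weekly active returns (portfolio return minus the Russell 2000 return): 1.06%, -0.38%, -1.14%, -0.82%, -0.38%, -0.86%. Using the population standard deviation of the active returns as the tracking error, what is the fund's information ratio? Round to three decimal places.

r̄ = (1.06 − 0.38 − 1.14 − 0.82 − 0.38 − 0.86) / 6 = -0.4200%
Σ(r − r̄)² = (1.06 − (-0.4200))² + (-0.38 − (-0.4200))² + (-1.14 − (-0.4200))² + … = 3.0656
population σ = √(3.0656 / 6) = √0.5109 = 0.7148%
IR = r̄ / tracking error = -0.4200 / 0.7148 = -0.5876

-0.588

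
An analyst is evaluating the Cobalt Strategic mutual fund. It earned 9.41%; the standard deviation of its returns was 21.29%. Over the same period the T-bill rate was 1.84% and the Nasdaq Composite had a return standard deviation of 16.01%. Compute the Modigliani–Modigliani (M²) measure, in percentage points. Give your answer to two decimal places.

7.53

Sharpe = (Rp − Rf) / σp = (9.41% − 1.84%) / 21.29% = 0.3556
M² = Rf + Sharpe × σm = 1.84% + 0.3556 × 16.01% = 7.5332%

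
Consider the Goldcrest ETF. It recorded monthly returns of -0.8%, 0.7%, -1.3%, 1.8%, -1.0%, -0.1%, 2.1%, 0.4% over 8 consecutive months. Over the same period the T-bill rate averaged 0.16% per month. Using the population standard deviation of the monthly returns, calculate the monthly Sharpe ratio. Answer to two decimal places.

0.05

r̄ = (-0.8 + 0.7 − 1.3 + 1.8 − 1 − 0.1 + 2.1 + 0.4) / 8 = 1.80 / 8 = 0.2250%
Population std dev = √[11.2350 / 8] = 1.1851%
Sharpe = (r̄ − rf) / σ = (0.2250 − 0.16) / 1.1851 = 0.0650 / 1.1851 = 0.0548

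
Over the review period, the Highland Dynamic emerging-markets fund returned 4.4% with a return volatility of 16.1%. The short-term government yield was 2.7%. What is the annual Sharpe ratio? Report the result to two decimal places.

Sharpe = (Rp − Rf) / σp = (4.4% − 2.7%) / 16.1% = 1.70% / 16.1% = 0.1056

0.11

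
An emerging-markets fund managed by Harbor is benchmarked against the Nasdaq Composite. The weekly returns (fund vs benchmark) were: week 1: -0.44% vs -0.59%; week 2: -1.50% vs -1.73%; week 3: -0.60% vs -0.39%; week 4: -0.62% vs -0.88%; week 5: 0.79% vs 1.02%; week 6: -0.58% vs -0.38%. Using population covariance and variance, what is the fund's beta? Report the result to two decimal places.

r̄p = -0.4917%,  r̄m = -0.4917%
Cov = Σ(rp − r̄p)(rm − r̄m) / 6 = 0.5350
Var(rm) = Σ(rm − r̄m)² / 6 = 0.6670
β = Cov / Var = 0.5350 / 0.6670 = 0.8021

0.80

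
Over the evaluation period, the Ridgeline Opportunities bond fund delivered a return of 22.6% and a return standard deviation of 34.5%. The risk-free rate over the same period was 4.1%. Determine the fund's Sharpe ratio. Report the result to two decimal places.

Sharpe = (Rp − Rf) / σp = (22.6% − 4.1%) / 34.5% = 18.50% / 34.5% = 0.5362

0.54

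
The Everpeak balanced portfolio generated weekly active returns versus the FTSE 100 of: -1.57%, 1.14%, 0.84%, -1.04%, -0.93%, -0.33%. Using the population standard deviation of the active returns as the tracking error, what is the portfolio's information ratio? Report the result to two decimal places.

-0.32

Mean return r̄ = -1.890 / 6 = -0.3150%
Σ(r − r̄)² = (-1.57 − (-0.3150))² + (1.14 − (-0.3150))² + … = 5.9302
population σ = √(5.9302 / 6) = √0.9884 = 0.9942%
IR = r̄ / tracking error = -0.3150 / 0.9942 = -0.3168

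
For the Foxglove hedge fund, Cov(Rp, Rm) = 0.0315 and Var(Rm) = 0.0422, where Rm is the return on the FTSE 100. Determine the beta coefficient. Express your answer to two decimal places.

β = Cov(Rp, Rm) / Var(Rm) = 0.0315 / 0.0422 = 0.7464

0.75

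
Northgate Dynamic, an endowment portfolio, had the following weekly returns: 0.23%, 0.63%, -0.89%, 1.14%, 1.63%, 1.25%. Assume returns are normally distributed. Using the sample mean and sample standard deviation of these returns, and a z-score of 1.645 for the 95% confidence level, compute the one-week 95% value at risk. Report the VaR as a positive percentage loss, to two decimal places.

Mean return r̄ = 3.990 / 6 = 0.6650%
Sample std dev = √[4.1076 / 5] = 0.9064%
VaR = −(r̄ − z·σ) = −(0.6650 − 1.645 × 0.9064) = −(-0.8260) = 0.8260%

0.83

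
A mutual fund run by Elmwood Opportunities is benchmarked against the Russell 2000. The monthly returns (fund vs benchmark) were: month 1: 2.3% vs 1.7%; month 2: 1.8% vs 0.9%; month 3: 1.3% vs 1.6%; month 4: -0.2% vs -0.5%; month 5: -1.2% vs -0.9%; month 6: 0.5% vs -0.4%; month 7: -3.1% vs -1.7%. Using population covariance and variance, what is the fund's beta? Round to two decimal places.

r̄p = 0.2000%,  r̄m = 0.1000%
Cov = Σ(rp − r̄p)(rm − r̄m) / 7 = 1.9600
Var(rm) = Σ(rm − r̄m)² / 7 = 1.4714
β = Cov / Var = 1.9600 / 1.4714 = 1.3321

1.33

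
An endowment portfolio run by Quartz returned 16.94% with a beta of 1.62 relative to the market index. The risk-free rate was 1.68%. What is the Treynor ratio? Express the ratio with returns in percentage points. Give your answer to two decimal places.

Treynor = (Rp − Rf) / β = (16.94% − 1.68%) / 1.62 = 15.26 / 1.62 = 9.4198

9.42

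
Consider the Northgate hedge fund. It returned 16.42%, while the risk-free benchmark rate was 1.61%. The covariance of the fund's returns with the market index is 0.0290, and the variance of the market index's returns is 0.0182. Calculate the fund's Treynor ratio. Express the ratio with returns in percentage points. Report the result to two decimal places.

β = Cov / Var = 0.0290 / 0.0182 = 1.5934
Treynor = (Rp − Rf) / β = (16.42% − 1.61%) / 1.5934 = 14.81 / 1.5934 = 9.2946

9.29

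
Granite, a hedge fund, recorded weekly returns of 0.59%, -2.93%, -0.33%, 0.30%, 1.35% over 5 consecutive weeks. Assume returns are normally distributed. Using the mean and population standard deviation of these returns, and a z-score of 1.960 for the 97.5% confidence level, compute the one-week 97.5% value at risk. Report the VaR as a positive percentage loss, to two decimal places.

3.08

Mean return r̄ = -1.020 / 5 = -0.2040%
Population std dev = √[10.7463 / 5] = 1.4660%
VaR = −(r̄ − z·σ) = −(-0.2040 − 1.960 × 1.4660) = −(-3.0774) = 3.0774%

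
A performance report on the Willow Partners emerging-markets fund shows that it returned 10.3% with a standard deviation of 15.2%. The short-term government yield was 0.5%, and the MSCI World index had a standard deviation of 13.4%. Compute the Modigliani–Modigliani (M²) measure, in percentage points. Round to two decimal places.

9.14

Sharpe = (Rp − Rf) / σp = (10.3% − 0.5%) / 15.2% = 0.6447
M² = Rf + Sharpe × σm = 0.5% + 0.6447 × 13.4% = 9.1390%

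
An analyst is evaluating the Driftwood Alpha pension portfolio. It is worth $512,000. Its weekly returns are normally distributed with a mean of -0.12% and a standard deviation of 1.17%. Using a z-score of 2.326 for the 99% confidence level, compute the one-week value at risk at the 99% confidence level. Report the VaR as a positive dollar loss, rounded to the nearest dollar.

$14,548

Return at the 99% tail: μ − z·σ = -0.12% − 2.326 × 1.17% = -0.12 − 2.72142 = -2.84142%
VaR = −(-2.84142%) × $512,000 = 2.84142% × $512,000 = $14,548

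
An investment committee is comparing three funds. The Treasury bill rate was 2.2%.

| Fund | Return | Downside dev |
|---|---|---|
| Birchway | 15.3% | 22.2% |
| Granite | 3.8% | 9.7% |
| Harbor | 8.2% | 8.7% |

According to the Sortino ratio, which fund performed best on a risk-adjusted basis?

Harbor

Birchway: Sortino ratio = (15.3% − 2.2%) / 22.2% = 0.590
Granite: Sortino ratio = (3.8% − 2.2%) / 9.7% = 0.165
Harbor: Sortino ratio = (8.2% − 2.2%) / 8.7% = 0.690
Highest: Harbor (0.690).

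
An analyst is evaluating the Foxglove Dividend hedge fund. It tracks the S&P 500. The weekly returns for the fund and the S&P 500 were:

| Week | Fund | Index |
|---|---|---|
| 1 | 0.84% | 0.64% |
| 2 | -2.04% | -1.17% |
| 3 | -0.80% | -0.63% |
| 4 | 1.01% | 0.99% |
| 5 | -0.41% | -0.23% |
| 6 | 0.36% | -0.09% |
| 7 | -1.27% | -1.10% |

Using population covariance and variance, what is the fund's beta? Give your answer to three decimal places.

1.319

r̄p = -0.3300%,  r̄m = -0.2271%
Cov = Σ(rp − r̄p)(rm − r̄m) / 7 = 0.7661
Var(rm) = Σ(rm − r̄m)² / 7 = 0.5808
β = Cov / Var = 0.7661 / 0.5808 = 1.3190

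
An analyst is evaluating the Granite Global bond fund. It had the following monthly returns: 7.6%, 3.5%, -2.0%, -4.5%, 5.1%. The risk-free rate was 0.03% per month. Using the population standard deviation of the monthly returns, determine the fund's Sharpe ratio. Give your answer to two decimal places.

μ = (7.6 + 3.5 − 2 − 4.5 + 5.1) / 5 = 1.9400%
Population σ = √[Σ(r − μ)² / 5] = √[101.4520 / 5] = √20.2904 = 4.5045%
Sharpe = (μ − rf) / σ = (1.9400 − 0.03) / 4.5045 = 1.9100 / 4.5045 = 0.4240

0.42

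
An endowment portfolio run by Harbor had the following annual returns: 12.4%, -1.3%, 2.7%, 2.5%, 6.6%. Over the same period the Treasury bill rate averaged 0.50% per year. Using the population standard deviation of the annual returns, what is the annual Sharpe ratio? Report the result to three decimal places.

0.879

r̄ = (12.4 − 1.3 + 2.7 + 2.5 + 6.6) / 5 = 4.5800%
Σ(r − r̄)² = 107.6680; population σ = √(107.6680/5) = 4.6404%
Sharpe = (r̄ − rf) / σ = (4.5800 − 0.5) / 4.6404 = 4.0800 / 4.6404 = 0.8792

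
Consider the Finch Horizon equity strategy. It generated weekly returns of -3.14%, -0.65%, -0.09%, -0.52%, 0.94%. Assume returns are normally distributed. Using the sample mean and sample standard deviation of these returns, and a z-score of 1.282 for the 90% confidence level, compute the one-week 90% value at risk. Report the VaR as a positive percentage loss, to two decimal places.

Mean return r̄ = -3.460 / 5 = -0.6920%
Sample σ = √[Σ(r − r̄)² / 4] = √[9.0499 / 4] = √2.2625 = 1.5042%
VaR = −(r̄ − z·σ) = −(-0.6920 − 1.282 × 1.5042) = −(-2.6204) = 2.6204%

2.62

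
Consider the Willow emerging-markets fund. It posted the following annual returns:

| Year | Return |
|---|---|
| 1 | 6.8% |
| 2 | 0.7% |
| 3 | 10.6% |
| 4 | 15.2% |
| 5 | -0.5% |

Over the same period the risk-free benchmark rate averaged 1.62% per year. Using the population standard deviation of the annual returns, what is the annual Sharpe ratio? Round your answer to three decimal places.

r̄ = (6.8 + 0.7 + 10.6 + 15.2 − 0.5) / 5 = 6.5600%
Population σ = √[Σ(r − r̄)² / 5] = √[175.2120 / 5] = √35.0424 = 5.9197%
Sharpe = (r̄ − rf) / σ = (6.5600 − 1.62) / 5.9197 = 4.9400 / 5.9197 = 0.8345

0.835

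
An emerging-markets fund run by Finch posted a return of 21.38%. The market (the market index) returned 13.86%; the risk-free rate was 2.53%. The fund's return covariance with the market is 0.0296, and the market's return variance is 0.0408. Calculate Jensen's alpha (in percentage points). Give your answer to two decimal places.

β = Cov / Var = 0.0296 / 0.0408 = 0.7255
E[R] = Rf + β(Rm − Rf) = 2.53% + 0.7255 × (13.86% − 2.53%) = 10.7499%
α = Rp − E[R] = 21.38% − 10.7499% = 10.6301

10.63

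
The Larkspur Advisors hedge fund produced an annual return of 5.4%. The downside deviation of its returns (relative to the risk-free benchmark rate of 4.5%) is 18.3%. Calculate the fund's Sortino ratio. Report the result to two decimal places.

0.05

Sortino = (Rp − Rf) / σd = (5.4% − 4.5%) / 18.3% = 0.90% / 18.3% = 0.0492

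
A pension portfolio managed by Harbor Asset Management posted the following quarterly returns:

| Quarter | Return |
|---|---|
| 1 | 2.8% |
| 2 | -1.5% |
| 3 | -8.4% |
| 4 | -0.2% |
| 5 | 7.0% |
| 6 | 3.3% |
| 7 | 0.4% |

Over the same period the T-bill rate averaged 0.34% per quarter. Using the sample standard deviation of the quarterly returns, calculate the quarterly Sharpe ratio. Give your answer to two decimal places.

0.03

r̄ = (2.8 − 1.5 − 8.4 − 0.2 + 7 + 3.3 + 0.4) / 7 = 3.40 / 7 = 0.4857%
Σ(r − r̄)² = 139.0886; sample σ = √(139.0886/6) = 4.8147%
Sharpe = (r̄ − rf) / σ = (0.4857 − 0.34) / 4.8147 = 0.1457 / 4.8147 = 0.0303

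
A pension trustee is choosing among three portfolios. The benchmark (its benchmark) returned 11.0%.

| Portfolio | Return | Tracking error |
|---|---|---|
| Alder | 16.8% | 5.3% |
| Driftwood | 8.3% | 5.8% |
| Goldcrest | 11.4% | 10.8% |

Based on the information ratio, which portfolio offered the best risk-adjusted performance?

Alder: IR = (16.8% − 11.0%) / 5.3% = 1.094
Driftwood: IR = (8.3% − 11.0%) / 5.8% = -0.466
Goldcrest: IR = (11.4% − 11.0%) / 10.8% = 0.037
Highest: Alder (1.094).

Alder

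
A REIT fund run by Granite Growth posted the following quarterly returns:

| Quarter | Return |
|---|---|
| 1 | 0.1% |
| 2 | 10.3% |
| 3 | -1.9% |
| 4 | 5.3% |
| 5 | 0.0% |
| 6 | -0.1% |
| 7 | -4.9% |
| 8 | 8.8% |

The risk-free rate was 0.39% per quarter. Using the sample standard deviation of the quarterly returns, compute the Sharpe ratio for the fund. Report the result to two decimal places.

0.34

μ = (0.1 + 10.3 − 1.9 + 5.3 + 0 − 0.1 − 4.9 + 8.8) / 8 = 17.60 / 8 = 2.2000%
Sample std dev = √[200.5400 / 7] = 5.3524%
Sharpe = (μ − rf) / σ = (2.2000 − 0.39) / 5.3524 = 1.8100 / 5.3524 = 0.3382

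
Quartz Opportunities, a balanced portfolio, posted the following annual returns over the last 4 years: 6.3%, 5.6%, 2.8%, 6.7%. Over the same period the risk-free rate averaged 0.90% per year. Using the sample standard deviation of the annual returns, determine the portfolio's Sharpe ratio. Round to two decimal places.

2.53

Mean return r̄ = 21.40 / 4 = 5.3500%
Sample std dev = √[9.2900 / 3] = 1.7597%
Sharpe = (r̄ − rf) / σ = (5.3500 − 0.9) / 1.7597 = 4.4500 / 1.7597 = 2.5288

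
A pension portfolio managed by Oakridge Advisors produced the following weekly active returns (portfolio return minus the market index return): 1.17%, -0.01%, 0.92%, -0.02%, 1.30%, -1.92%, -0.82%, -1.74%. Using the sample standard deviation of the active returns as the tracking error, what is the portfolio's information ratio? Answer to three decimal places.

-0.111

Mean return r̄ = -1.120 / 8 = -0.1400%
Σ(r − r̄)² = 11.1354; sample σ = √(11.1354/7) = 1.2613%
IR = r̄ / tracking error = -0.1400 / 1.2613 = -0.1110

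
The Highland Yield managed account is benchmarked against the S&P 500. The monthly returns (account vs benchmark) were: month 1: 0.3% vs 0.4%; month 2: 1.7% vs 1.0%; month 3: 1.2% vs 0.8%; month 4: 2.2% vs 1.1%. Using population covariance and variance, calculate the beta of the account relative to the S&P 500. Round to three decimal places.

r̄p = 1.3500%,  r̄m = 0.8250%
Cov = Σ(rp − r̄p)(rm − r̄m) / 4 = 0.1863
Var(rm) = Σ(rm − r̄m)² / 4 = 0.0719
β = Cov / Var = 0.1863 / 0.0719 = 2.5911

2.591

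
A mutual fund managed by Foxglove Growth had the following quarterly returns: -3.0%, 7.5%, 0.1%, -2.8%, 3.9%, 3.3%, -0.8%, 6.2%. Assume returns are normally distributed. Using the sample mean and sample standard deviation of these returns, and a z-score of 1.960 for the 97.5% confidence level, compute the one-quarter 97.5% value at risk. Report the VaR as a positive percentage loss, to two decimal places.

r̄ = (-3 + 7.5 + 0.1 − 2.8 + 3.9 + 3.3 − 0.8 + 6.2) / 8 = 14.40 / 8 = 1.8000%
Sample std dev = √[112.3600 / 7] = 4.0064%
VaR = −(r̄ − z·σ) = −(1.8000 − 1.960 × 4.0064) = −(-6.0525) = 6.0525%

6.05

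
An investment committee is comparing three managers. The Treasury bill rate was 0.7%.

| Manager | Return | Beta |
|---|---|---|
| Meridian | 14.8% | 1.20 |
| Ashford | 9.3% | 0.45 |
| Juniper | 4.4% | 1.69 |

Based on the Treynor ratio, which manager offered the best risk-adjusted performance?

Meridian: Treynor = (14.8% − 0.7%) / 1.20 = 11.750
Ashford: Treynor = (9.3% − 0.7%) / 0.45 = 19.111
Juniper: Treynor = (4.4% − 0.7%) / 1.69 = 2.189
Highest: Ashford (19.111).

Ashford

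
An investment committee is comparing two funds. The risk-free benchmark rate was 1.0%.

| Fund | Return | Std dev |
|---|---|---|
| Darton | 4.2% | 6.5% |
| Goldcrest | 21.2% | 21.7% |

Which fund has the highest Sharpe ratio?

Darton: Sharpe ratio = (4.2% − 1.0%) / 6.5% = 0.492
Goldcrest: Sharpe ratio = (21.2% − 1.0%) / 21.7% = 0.931
Highest: Goldcrest (0.931).

Goldcrest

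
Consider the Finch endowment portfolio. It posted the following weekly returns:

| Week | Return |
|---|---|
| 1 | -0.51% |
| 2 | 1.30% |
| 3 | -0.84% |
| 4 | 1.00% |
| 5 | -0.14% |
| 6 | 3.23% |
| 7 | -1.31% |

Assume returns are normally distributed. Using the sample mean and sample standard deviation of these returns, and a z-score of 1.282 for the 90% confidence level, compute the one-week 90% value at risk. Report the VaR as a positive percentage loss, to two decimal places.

Mean return μ = 2.730 / 7 = 0.3900%
Sample σ = √[Σ(r − μ)² / 6] = √[14.7596 / 6] = √2.4599 = 1.5684%
VaR = −(μ − z·σ) = −(0.3900 − 1.282 × 1.5684) = −(-1.6207) = 1.6207%

1.62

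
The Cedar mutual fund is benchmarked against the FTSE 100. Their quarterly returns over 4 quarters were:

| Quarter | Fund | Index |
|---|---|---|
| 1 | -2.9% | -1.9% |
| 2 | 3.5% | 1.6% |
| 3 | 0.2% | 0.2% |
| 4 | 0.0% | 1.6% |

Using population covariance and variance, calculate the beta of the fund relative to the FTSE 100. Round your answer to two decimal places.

r̄p = 0.2000%,  r̄m = 0.3750%
Cov = Σ(rp − r̄p)(rm − r̄m) / 4 = 2.7125
Var(rm) = Σ(rm − r̄m)² / 4 = 2.0519
β = Cov / Var = 2.7125 / 2.0519 = 1.3219

1.32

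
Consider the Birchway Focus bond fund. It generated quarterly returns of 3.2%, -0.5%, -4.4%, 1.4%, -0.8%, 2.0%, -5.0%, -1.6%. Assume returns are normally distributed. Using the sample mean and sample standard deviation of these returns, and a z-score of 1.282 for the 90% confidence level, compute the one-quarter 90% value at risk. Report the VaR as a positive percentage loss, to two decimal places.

r̄ = (3.2 − 0.5 − 4.4 + 1.4 − 0.8 + 2 − 5 − 1.6) / 8 = -0.7125%
Σ(r − r̄)² = 59.9488; sample σ = √(59.9488/7) = 2.9265%
VaR = −(r̄ − z·σ) = −(-0.7125 − 1.282 × 2.9265) = −(-4.4643) = 4.4643%

4.46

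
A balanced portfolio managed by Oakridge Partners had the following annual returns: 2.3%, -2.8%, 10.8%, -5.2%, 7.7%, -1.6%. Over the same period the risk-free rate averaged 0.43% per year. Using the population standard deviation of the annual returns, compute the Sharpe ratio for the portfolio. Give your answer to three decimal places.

0.250

r̄ = (2.3 − 2.8 + 10.8 − 5.2 + 7.7 − 1.6) / 6 = 1.8667%
Σ(r − r̄)² = 197.7533; population σ = √(197.7533/6) = 5.7410%
Sharpe = (r̄ − rf) / σ = (1.8667 − 0.43) / 5.7410 = 1.4367 / 5.7410 = 0.2503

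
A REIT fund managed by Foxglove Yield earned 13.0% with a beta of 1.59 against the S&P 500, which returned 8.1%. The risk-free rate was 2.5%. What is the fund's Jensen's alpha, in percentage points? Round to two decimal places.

1.60

CAPM expected return = Rf + β(Rm − Rf) = 2.5% + 1.59 × (8.1% − 2.5%) = 2.5 + 1.59 × 5.60 = 11.4040%
Jensen's α = Rp − E[R] = 13.0% − 11.4040% = 1.5960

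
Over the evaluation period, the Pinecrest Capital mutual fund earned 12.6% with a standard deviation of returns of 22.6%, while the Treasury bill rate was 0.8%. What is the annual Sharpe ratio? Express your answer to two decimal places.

Sharpe = (Rp − Rf) / σp = (12.6% − 0.8%) / 22.6% = 11.80% / 22.6% = 0.5221

0.52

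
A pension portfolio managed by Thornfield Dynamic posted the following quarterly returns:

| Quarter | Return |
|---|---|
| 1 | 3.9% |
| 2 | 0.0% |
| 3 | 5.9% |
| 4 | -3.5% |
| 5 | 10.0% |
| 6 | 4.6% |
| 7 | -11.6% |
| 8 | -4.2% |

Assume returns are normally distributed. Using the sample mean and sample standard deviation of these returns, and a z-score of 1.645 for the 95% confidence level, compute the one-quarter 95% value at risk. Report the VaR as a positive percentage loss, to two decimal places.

10.70

r̄ = (3.9 + 0 + 5.9 − 3.5 + 10 + 4.6 − 11.6 − 4.2) / 8 = 5.10 / 8 = 0.6375%
Σ(r − r̄)² = (3.9 − 0.6375)² + (0 − 0.6375)² + … = 332.3788
sample σ = √(332.3788 / 7) = √47.4827 = 6.8908%
VaR = −(r̄ − z·σ) = −(0.6375 − 1.645 × 6.8908) = −(-10.6979) = 10.6979%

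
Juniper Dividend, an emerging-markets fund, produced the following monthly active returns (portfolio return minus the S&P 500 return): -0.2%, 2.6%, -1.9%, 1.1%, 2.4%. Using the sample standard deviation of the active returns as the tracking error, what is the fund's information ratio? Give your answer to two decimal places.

0.42

μ = (-0.2 + 2.6 − 1.9 + 1.1 + 2.4) / 5 = 0.8000%
Σ(r − μ)² = 14.1800; sample σ = √(14.1800/4) = 1.8828%
IR = μ / tracking error = 0.8000 / 1.8828 = 0.4249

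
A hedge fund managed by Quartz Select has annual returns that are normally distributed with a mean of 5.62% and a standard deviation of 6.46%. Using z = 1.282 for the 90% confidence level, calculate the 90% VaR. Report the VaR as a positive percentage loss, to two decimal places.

2.66

VaR (as % loss) = −(μ − z·σ) = −(5.62% − 1.282 × 6.46%) = −(-2.66172%) = 2.66172%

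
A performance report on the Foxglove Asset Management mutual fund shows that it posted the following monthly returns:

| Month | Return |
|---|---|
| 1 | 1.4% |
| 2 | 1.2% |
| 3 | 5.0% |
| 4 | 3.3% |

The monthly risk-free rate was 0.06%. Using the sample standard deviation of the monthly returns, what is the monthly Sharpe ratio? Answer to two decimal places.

1.49

μ = (1.4 + 1.2 + 5 + 3.3) / 4 = 10.90 / 4 = 2.7250%
Σ(r − μ)² = (1.4 − 2.7250)² + (1.2 − 2.7250)² + … = 9.5875
σ = √[9.5875 / 3] = 1.7877%
Sharpe = (μ − rf) / σ = (2.7250 − 0.06) / 1.7877 = 2.6650 / 1.7877 = 1.4907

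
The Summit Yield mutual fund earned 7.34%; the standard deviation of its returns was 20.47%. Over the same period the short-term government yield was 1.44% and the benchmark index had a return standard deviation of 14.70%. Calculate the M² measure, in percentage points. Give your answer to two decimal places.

Sharpe = (Rp − Rf) / σp = (7.34% − 1.44%) / 20.47% = 0.2882
M² = Rf + Sharpe × σm = 1.44% + 0.2882 × 14.70% = 5.6765%

5.68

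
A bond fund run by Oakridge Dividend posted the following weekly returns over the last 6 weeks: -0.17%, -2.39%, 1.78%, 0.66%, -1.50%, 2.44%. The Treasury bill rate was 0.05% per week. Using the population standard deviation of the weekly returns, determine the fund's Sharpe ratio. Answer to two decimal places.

μ = (-0.17 − 2.39 + 1.78 + 0.66 − 1.5 + 2.44) / 6 = 0.1367%
Σ(r − μ)² = 17.4365; population σ = √(17.4365/6) = 1.7047%
Sharpe = (μ − rf) / σ = (0.1367 − 0.05) / 1.7047 = 0.0867 / 1.7047 = 0.0509

0.05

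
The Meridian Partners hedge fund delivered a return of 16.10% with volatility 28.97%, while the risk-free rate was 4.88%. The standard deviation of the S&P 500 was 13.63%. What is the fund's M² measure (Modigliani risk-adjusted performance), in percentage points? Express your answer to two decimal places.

Sharpe = (Rp − Rf) / σp = (16.10% − 4.88%) / 28.97% = 0.3873
M² = Rf + Sharpe × σm = 4.88% + 0.3873 × 13.63% = 10.1589%

10.16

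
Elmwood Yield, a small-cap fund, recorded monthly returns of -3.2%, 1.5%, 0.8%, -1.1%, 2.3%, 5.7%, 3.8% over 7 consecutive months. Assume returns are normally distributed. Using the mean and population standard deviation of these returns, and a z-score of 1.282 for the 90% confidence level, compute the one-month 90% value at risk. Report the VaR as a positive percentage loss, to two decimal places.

r̄ = (-3.2 + 1.5 + 0.8 − 1.1 + 2.3 + 5.7 + 3.8) / 7 = 1.4000%
Population std dev = √[52.8400 / 7] = 2.7475%
VaR = −(r̄ − z·σ) = −(1.4000 − 1.282 × 2.7475) = −(-2.1223) = 2.1223%

2.12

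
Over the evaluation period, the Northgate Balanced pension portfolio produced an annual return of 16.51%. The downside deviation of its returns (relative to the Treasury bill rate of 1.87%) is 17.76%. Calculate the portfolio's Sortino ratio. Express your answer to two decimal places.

Sortino = (Rp − Rf) / σd = (16.51% − 1.87%) / 17.76% = 14.64% / 17.76% = 0.8243

0.82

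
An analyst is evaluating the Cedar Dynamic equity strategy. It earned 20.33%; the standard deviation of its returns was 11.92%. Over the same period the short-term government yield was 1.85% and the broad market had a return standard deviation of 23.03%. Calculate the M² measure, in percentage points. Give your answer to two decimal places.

Sharpe = (Rp − Rf) / σp = (20.33% − 1.85%) / 11.92% = 1.5503
M² = Rf + Sharpe × σm = 1.85% + 1.5503 × 23.03% = 37.5534%

37.55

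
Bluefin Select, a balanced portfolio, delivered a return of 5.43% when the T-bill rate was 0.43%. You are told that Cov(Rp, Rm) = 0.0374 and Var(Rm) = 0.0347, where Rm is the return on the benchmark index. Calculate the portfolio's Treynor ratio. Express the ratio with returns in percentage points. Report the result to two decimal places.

4.64

β = Cov / Var = 0.0374 / 0.0347 = 1.0778
Treynor = (Rp − Rf) / β = (5.43% − 0.43%) / 1.0778 = 5.00 / 1.0778 = 4.6391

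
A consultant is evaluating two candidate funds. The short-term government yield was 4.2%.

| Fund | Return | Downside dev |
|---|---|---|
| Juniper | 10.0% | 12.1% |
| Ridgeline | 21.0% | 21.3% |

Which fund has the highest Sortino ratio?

Ridgeline

Juniper: Sortino ratio = (10.0% − 4.2%) / 12.1% = 0.479
Ridgeline: Sortino ratio = (21.0% − 4.2%) / 21.3% = 0.789
Highest: Ridgeline (0.789).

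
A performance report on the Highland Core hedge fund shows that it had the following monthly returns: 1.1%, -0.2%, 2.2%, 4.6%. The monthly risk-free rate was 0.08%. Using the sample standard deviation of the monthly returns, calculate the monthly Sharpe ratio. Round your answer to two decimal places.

r̄ = (1.1 − 0.2 + 2.2 + 4.6) / 4 = 7.70 / 4 = 1.9250%
Sample σ = √[Σ(r − r̄)² / 3] = √[12.4275 / 3] = √4.1425 = 2.0353%
Sharpe = (r̄ − rf) / σ = (1.9250 − 0.08) / 2.0353 = 1.8450 / 2.0353 = 0.9065

0.91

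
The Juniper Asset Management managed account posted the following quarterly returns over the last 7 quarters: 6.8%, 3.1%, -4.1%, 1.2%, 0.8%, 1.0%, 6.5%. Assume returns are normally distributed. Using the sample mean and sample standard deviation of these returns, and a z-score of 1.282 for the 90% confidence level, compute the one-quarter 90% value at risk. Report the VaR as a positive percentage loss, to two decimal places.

2.63

Mean return r̄ = 15.30 / 7 = 2.1857%
Σ(r − r̄)² = (6.8 − 2.1857)² + (3.1 − 2.1857)² + … = 84.5486
sample σ = √(84.5486 / 6) = √14.0914 = 3.7539%
VaR = −(r̄ − z·σ) = −(2.1857 − 1.282 × 3.7539) = −(-2.6268) = 2.6268%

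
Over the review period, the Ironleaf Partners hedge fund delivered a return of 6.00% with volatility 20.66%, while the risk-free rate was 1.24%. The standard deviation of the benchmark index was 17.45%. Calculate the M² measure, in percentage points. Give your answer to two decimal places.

Sharpe = (Rp − Rf) / σp = (6.00% − 1.24%) / 20.66% = 0.2304
M² = Rf + Sharpe × σm = 1.24% + 0.2304 × 17.45% = 5.2605%

5.26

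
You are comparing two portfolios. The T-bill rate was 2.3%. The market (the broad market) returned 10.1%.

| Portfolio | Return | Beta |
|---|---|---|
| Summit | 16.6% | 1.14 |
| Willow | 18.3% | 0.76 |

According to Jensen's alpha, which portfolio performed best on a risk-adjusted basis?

Summit: α = 16.6% − [2.3% + 1.14 × (10.1% − 2.3%)] = 5.408
Willow: α = 18.3% − [2.3% + 0.76 × (10.1% − 2.3%)] = 10.072
Highest: Willow (10.072).

Willow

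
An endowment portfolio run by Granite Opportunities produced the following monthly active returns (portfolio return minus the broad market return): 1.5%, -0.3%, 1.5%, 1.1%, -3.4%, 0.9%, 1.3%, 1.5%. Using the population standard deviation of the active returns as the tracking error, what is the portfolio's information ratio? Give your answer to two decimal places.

0.32

Mean return r̄ = 4.10 / 8 = 0.5125%
Population std dev = √[20.0088 / 8] = 1.5815%
IR = r̄ / tracking error = 0.5125 / 1.5815 = 0.3241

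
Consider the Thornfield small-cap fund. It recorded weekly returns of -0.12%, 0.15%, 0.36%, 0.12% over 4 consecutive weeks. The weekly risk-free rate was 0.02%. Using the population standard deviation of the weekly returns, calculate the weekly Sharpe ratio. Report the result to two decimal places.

μ = (-0.12 + 0.15 + 0.36 + 0.12) / 4 = 0.510 / 4 = 0.1275%
Population std dev = √[0.1159 / 4] = 0.1702%
Sharpe = (μ − rf) / σ = (0.1275 − 0.02) / 0.1702 = 0.1075 / 0.1702 = 0.6316

0.63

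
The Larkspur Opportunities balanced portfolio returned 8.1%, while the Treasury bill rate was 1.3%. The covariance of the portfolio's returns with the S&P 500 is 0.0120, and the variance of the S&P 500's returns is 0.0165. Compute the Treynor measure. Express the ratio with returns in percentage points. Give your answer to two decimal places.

β = Cov / Var = 0.0120 / 0.0165 = 0.7273
Treynor = (Rp − Rf) / β = (8.1% − 1.3%) / 0.7273 = 6.80 / 0.7273 = 9.3496

9.35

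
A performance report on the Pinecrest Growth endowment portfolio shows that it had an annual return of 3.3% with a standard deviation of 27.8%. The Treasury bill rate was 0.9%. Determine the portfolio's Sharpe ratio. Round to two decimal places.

0.09

Sharpe = (Rp − Rf) / σp = (3.3% − 0.9%) / 27.8% = 2.40% / 27.8% = 0.0863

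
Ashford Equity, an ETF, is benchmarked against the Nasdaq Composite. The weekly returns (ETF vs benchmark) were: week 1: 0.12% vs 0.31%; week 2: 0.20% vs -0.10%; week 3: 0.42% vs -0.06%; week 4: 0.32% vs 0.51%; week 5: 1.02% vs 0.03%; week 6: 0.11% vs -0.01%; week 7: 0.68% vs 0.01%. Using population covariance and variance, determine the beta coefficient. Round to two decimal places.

r̄p = 0.4100%,  r̄m = 0.0986%
Cov = Σ(rp − r̄p)(rm − r̄m) / 7 = -0.0131
Var(rm) = Σ(rm − r̄m)² / 7 = 0.0433
β = Cov / Var = -0.0131 / 0.0433 = -0.3025

-0.30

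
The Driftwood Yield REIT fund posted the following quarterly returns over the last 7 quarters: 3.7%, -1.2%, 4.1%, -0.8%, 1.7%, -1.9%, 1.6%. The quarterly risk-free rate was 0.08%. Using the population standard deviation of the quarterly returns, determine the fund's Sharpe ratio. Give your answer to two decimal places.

Mean return r̄ = 7.20 / 7 = 1.0286%
Population σ = √[Σ(r − r̄)² / 7] = √[34.2343 / 7] = √4.8906 = 2.2115%
Sharpe = (r̄ − rf) / σ = (1.0286 − 0.08) / 2.2115 = 0.9486 / 2.2115 = 0.4289

0.43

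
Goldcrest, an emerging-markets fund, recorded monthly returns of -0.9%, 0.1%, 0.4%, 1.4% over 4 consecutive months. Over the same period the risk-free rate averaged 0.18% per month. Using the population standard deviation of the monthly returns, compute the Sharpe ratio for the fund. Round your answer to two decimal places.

Mean return r̄ = 1.00 / 4 = 0.2500%
Population σ = √[Σ(r − r̄)² / 4] = √[2.6900 / 4] = √0.6725 = 0.8201%
Sharpe = (r̄ − rf) / σ = (0.2500 − 0.18) / 0.8201 = 0.0700 / 0.8201 = 0.0854

0.09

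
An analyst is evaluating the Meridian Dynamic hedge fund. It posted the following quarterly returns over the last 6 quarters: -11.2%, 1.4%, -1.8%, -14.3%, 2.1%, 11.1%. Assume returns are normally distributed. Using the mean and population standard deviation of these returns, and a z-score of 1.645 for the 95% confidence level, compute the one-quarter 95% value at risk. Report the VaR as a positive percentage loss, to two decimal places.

r̄ = (-11.2 + 1.4 − 1.8 − 14.3 + 2.1 + 11.1) / 6 = -2.1167%
Population σ = √[Σ(r − r̄)² / 6] = √[435.8683 / 6] = √72.6447 = 8.5232%
VaR = −(r̄ − z·σ) = −(-2.1167 − 1.645 × 8.5232) = −(-16.1374) = 16.1374%

16.14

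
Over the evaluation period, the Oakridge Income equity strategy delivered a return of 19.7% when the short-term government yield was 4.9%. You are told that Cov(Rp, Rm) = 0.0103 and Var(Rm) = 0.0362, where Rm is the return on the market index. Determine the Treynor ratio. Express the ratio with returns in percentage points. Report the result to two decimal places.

52.02

β = Cov / Var = 0.0103 / 0.0362 = 0.2845
Treynor = (Rp − Rf) / β = (19.7% − 4.9%) / 0.2845 = 14.80 / 0.2845 = 52.0211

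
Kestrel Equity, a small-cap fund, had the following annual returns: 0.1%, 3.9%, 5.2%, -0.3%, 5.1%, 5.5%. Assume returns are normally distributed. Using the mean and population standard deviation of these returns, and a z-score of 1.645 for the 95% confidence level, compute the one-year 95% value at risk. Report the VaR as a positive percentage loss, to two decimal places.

0.74

Mean return r̄ = 19.50 / 6 = 3.2500%
Σ(r − r̄)² = (0.1 − 3.2500)² + (3.9 − 3.2500)² + … = 35.2350
σ = √[35.2350 / 6] = 2.4233%
VaR = −(r̄ − z·σ) = −(3.2500 − 1.645 × 2.4233) = −(-0.7363) = 0.7363%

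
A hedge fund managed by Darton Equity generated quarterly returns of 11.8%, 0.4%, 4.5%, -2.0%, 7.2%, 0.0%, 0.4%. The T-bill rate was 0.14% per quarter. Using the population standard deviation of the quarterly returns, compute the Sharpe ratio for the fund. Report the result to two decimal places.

Mean return r̄ = 22.30 / 7 = 3.1857%
Σ(r − r̄)² = (11.8 − 3.1857)² + (0.4 − 3.1857)² + (4.5 − 3.1857)² + … = 144.6086
σ = √[144.6086 / 7] = 4.5451%
Sharpe = (r̄ − rf) / σ = (3.1857 − 0.14) / 4.5451 = 3.0457 / 4.5451 = 0.6701

0.67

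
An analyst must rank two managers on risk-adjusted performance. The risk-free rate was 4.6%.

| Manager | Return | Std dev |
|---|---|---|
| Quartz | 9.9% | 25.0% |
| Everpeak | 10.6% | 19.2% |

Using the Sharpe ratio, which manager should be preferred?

Quartz: Sharpe ratio = (9.9% − 4.6%) / 25.0% = 0.212
Everpeak: Sharpe ratio = (10.6% − 4.6%) / 19.2% = 0.313
Highest: Everpeak (0.313).

Everpeak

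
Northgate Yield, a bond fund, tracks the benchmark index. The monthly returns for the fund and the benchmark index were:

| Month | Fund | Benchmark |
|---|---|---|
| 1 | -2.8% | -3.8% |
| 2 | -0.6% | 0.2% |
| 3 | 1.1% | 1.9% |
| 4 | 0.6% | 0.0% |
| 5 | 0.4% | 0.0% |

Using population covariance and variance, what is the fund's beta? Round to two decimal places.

r̄p = -0.2600%,  r̄m = -0.3400%
Cov = Σ(rp − r̄p)(rm − r̄m) / 5 = 2.4336
Var(rm) = Σ(rm − r̄m)² / 5 = 3.5024
β = Cov / Var = 2.4336 / 3.5024 = 0.6948

0.69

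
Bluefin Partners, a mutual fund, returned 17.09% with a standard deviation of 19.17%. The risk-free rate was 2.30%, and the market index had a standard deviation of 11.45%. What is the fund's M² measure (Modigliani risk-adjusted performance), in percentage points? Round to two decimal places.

Sharpe = (Rp − Rf) / σp = (17.09% − 2.30%) / 19.17% = 0.7715
M² = Rf + Sharpe × σm = 2.30% + 0.7715 × 11.45% = 11.1337%

11.13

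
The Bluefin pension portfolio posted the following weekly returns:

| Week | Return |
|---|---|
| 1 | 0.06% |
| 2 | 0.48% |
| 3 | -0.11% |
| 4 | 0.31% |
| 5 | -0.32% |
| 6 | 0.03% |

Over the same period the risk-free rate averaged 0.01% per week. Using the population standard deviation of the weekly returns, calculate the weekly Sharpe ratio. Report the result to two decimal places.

r̄ = (0.06 + 0.48 − 0.11 + 0.31 − 0.32 + 0.03) / 6 = 0.0750%
Population σ = √[Σ(r − r̄)² / 6] = √[0.4118 / 6] = √0.0686 = 0.2619%
Sharpe = (r̄ − rf) / σ = (0.0750 − 0.01) / 0.2619 = 0.0650 / 0.2619 = 0.2482

0.25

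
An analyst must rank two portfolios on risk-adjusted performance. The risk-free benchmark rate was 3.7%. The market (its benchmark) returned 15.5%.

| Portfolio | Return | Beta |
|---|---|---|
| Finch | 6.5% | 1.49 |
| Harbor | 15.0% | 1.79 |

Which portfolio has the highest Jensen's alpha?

Finch: α = 6.5% − [3.7% + 1.49 × (15.5% − 3.7%)] = -14.782
Harbor: α = 15.0% − [3.7% + 1.79 × (15.5% − 3.7%)] = -9.822
Highest: Harbor (-9.822).

Harbor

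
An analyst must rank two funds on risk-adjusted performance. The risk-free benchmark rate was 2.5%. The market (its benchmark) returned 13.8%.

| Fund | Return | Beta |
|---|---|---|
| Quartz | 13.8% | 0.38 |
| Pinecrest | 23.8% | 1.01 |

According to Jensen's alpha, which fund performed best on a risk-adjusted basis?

Quartz: α = 13.8% − [2.5% + 0.38 × (13.8% − 2.5%)] = 7.006
Pinecrest: α = 23.8% − [2.5% + 1.01 × (13.8% − 2.5%)] = 9.887
Highest: Pinecrest (9.887).

Pinecrest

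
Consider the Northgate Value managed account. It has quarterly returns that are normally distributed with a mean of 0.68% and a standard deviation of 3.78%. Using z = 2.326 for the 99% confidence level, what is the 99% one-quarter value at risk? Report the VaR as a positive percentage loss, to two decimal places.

8.11

VaR (as % loss) = −(μ − z·σ) = −(0.68% − 2.326 × 3.78%) = −(-8.11228%) = 8.11228%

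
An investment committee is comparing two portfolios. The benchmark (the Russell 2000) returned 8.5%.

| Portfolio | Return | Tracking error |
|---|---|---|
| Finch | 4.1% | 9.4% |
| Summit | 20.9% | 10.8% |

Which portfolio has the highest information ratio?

Summit

Finch: IR = (4.1% − 8.5%) / 9.4% = -0.468
Summit: IR = (20.9% − 8.5%) / 10.8% = 1.148
Highest: Summit (1.148).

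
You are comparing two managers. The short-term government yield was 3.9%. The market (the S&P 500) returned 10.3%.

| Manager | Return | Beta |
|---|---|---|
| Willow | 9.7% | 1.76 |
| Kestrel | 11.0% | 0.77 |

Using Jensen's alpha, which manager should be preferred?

Kestrel

Willow: α = 9.7% − [3.9% + 1.76 × (10.3% − 3.9%)] = -5.464
Kestrel: α = 11.0% − [3.9% + 0.77 × (10.3% − 3.9%)] = 2.172
Highest: Kestrel (2.172).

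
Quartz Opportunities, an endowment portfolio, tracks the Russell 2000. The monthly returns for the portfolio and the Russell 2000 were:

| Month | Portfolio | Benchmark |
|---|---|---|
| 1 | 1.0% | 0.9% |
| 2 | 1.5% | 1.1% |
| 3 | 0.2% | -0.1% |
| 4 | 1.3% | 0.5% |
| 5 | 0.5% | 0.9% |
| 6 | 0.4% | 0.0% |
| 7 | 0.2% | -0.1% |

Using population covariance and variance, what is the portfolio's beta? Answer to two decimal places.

r̄p = 0.7286%,  r̄m = 0.4571%
Cov = Σ(rp − r̄p)(rm − r̄m) / 7 = 0.1827
Var(rm) = Σ(rm − r̄m)² / 7 = 0.2339
β = Cov / Var = 0.1827 / 0.2339 = 0.7811

0.78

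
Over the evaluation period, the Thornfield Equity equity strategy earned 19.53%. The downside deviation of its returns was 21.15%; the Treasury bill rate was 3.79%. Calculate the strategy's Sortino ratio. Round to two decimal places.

0.74

Sortino = (Rp − Rf) / σd = (19.53% − 3.79%) / 21.15% = 15.74% / 21.15% = 0.7442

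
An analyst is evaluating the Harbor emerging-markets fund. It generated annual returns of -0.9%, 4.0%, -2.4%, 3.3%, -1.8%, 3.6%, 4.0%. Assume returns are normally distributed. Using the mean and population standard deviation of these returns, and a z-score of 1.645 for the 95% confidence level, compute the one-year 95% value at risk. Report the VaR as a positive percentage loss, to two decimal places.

3.08

r̄ = (-0.9 + 4 − 2.4 + 3.3 − 1.8 + 3.6 + 4) / 7 = 1.4000%
Σ(r − r̄)² = (-0.9 − 1.4000)² + (4 − 1.4000)² + (-2.4 − 1.4000)² + … = 51.9400
σ = √[51.9400 / 7] = 2.7240%
VaR = −(r̄ − z·σ) = −(1.4000 − 1.645 × 2.7240) = −(-3.0810) = 3.0810%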